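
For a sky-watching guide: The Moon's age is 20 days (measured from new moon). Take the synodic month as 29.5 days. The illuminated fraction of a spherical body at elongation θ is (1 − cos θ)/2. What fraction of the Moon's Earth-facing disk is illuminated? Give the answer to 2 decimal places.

0.72

Elongation θ = 360° × 20/29.5 ≈ 244.1°.
Illuminated fraction = (1 − cos 244.1°)/2 = (1 − (-0.437))/2 ≈ 0.719.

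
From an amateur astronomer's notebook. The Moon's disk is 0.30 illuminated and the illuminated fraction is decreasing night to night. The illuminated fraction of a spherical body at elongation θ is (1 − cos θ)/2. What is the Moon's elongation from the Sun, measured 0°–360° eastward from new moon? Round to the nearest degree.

Invert f = (1 − cos θ)/2 to get cos θ = 1 − 2(0.30) = 0.400, hence θ₀ = arccos 0.400 = 66.4°.
Since the Moon is past full (waning), take the reflex angle: θ = 360° − 66.4° = 293.6°.

294°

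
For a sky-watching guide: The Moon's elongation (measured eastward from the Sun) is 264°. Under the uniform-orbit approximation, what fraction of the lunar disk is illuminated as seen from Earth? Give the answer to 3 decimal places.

0.552

cos 264° = (-0.105), so f = (1 − (-0.105))/2 = 0.552.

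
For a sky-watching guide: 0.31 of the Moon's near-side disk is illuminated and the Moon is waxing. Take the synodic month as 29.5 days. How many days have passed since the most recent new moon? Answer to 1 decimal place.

5.5 days

cos θ = 1 − 2f = 0.380, giving a principal value of 67.7°.
Waxing ⇒ before full, so θ = 67.7°.
At 360°/29.5 d per day, 67.7° corresponds to 5.54 days.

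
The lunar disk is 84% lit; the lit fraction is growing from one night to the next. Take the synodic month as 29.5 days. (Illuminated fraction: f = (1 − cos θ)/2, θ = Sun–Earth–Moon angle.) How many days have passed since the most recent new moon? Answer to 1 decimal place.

10.9 days

From f = (1 − cos θ)/2: cos θ = 1 − 2×0.84 = -0.680; arccos → 132.8°.
The Moon is waxing (0°–180°), so θ = 132.8° directly.
At 360°/29.5 d per day, 132.8° corresponds to 10.89 days.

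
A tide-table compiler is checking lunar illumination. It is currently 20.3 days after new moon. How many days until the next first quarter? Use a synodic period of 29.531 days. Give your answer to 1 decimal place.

16.6 days

First quarter is 0.25 of the way through the cycle: age 0.25 × 29.531 = 7.383 d.
Already past this cycle's first quarter; the next is at 7.383 + 29.531 = 36.914 d, so 36.914 − 20.3 = 16.614 days.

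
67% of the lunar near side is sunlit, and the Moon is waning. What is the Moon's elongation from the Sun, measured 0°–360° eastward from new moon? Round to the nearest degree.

250°

cos θ = 1 − 2f = -0.340, giving a principal value of 109.9°.
Since the Moon is past full (waning), take the reflex angle: θ = 360° − 109.9° = 250.1°.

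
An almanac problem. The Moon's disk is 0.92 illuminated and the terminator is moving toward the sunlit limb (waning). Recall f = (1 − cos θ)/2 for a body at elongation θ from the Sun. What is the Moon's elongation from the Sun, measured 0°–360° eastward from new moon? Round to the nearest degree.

213°

From f = (1 − cos θ)/2: cos θ = 1 − 2×0.92 = -0.840; arccos → 147.1°.
A waning Moon lies in 180°–360°, so θ = 360° − 147.1° = 212.9°.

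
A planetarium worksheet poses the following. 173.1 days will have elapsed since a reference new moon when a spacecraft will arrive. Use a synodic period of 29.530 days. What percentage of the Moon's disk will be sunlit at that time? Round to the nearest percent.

173.1/29.530 = 5.862 lunations, so 5 complete cycles and 25.45 d into the next.
The Moon has covered 25.45/29.530 of its cycle, so θ ≈ 360° × 25.45/29.530 = 310.3°.
With cos θ = 0.646, the lit fraction is (1 − 0.646)/2 ≈ 0.177, so 18%.

18%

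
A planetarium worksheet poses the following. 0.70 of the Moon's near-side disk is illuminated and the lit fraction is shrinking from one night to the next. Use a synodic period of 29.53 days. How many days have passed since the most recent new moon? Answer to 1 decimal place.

20.2 days

cos θ = 1 − 2f = -0.400, giving a principal value of 113.6°.
A waning Moon lies in 180°–360°, so θ = 360° − 113.6° = 246.4°.
Age = 29.53 × 246.4°/360° ≈ 20.21 days.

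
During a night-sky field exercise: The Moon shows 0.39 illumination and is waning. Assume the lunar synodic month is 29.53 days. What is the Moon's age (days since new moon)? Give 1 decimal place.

From f = (1 − cos θ)/2: cos θ = 1 − 2×0.39 = 0.220; arccos → 77.3°.
Waning ⇒ past full, so θ = 360° − 77.3° = 282.7°.
At 360°/29.53 d per day, 282.7° corresponds to 23.19 days.

23.2 days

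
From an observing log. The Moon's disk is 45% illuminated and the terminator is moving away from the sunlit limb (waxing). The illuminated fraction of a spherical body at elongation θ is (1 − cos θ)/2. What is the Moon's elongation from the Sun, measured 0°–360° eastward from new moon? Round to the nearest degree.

From f = (1 − cos θ)/2: cos θ = 1 − 2×0.45 = 0.100; arccos → 84.3°.
Before full moon the principal value applies: θ = 84.3°.

84°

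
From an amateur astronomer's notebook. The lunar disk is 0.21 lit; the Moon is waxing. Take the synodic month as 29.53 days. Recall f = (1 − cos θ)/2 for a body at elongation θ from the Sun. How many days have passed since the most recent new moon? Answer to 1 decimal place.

Invert f = (1 − cos θ)/2 to get cos θ = 1 − 2(0.21) = 0.580, hence θ₀ = arccos 0.580 = 54.5°.
The Moon is waxing (0°–180°), so θ = 54.5° directly.
Age = 29.53 × 54.5°/360° ≈ 4.47 days.

4.5 days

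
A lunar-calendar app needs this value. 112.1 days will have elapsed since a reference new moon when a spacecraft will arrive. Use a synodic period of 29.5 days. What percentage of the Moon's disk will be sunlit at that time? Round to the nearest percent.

Reduce mod P: 112.1 − 3×29.5 = 23.60 d into the current lunation.
The Moon has covered 23.60/29.5 of its cycle, so θ ≈ 360° × 23.60/29.5 = 288.0°.
cos 288.0° = 0.309, so f = (1 − 0.309)/2 = 0.345, so 35%.

35%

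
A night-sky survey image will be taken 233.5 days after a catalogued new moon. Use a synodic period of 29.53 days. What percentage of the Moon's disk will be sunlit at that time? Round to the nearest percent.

233.5 d spans 7 complete synodic months (7 × 29.53 = 206.71 d) plus 26.79 d.
Phase angle: θ = 360°·(26.79 d)/(29.53 d) = 326.6°.
cos 326.6° = 0.835, so f = (1 − 0.835)/2 = 0.083, so 8%.

8%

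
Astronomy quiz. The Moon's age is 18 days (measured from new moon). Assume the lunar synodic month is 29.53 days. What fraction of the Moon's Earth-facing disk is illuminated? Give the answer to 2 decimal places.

0.89

The Moon has covered 18/29.53 of its cycle, so θ ≈ 360° × 18/29.53 = 219.4°.
Illuminated fraction = (1 − cos 219.4°)/2 = (1 − (-0.772))/2 ≈ 0.886.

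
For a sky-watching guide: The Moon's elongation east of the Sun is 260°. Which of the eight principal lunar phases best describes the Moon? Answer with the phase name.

The last quarter sector spans roughly 248°–292°; 260° falls inside it.

last quarter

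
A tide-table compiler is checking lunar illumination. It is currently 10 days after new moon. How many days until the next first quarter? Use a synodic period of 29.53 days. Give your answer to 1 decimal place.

First quarter is 0.25 of the way through the cycle: age 0.25 × 29.53 = 7.383 d.
Already past this cycle's first quarter; the next is at 7.383 + 29.53 = 36.913 d, so 36.913 − 10 = 26.913 days.

26.9 days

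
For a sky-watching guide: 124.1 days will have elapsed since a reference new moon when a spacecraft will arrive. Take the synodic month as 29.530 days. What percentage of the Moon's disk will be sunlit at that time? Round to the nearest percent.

35%

124.1/29.530 = 4.203 lunations, so 4 complete cycles and 5.98 d into the next.
Elongation θ = 360° × 5.98/29.530 ≈ 72.9°.
cos 72.9° = 0.294, so f = (1 − 0.294)/2 = 0.353, so 35%.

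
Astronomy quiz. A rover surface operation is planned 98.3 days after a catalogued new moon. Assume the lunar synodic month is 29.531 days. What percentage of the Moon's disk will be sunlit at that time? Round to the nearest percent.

74%

Reduce mod P: 98.3 − 3×29.531 = 9.71 d into the current lunation.
The Moon has covered 9.71/29.531 of its cycle, so θ ≈ 360° × 9.71/29.531 = 118.3°.
With cos θ = (-0.475), the lit fraction is (1 − (-0.475))/2 ≈ 0.737, so 74%.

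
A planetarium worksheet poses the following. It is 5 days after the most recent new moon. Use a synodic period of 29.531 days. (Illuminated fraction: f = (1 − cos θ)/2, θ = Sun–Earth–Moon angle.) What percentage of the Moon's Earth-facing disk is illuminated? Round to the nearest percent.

The Moon has covered 5/29.531 of its cycle, so θ ≈ 360° × 5/29.531 = 61.0°.
With cos θ = 0.486, the lit fraction is (1 − 0.486)/2 ≈ 0.257, so 26%.

26%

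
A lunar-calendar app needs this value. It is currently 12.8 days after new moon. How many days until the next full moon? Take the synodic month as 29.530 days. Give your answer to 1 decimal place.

Full moon is 0.5 of the way through the cycle: age 0.5 × 29.530 = 14.765 d.
That is 14.765 − 12.8 = 1.965 days ahead.

2.0 days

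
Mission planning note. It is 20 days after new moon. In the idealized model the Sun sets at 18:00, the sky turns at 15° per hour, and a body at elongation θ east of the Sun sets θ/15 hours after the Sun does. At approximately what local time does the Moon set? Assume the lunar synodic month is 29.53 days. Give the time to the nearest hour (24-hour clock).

10:00

Elongation θ = 360° × 20/29.53 ≈ 243.8°.
The Moon trails the Sun by θ/15 = 243.8/15 ≈ 16.25 hours.
18:00 + 16.25 h ≈ 10:15 → 10:00 to the nearest hour.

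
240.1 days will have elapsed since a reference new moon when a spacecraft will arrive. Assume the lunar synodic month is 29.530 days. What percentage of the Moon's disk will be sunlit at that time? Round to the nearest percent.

16%

240.1 d spans 8 complete synodic months (8 × 29.530 = 236.24 d) plus 3.86 d.
Elongation θ = 360° × 3.86/29.530 ≈ 47.1°.
With cos θ = 0.681, the lit fraction is (1 − 0.681)/2 ≈ 0.159, so 16%.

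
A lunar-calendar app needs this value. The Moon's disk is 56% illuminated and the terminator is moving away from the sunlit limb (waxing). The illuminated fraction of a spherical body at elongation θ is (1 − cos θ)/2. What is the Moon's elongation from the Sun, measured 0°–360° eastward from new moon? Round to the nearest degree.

97°

Invert f = (1 − cos θ)/2 to get cos θ = 1 − 2(0.56) = -0.120, hence θ₀ = arccos -0.120 = 96.9°.
The Moon is waxing (0°–180°), so θ = 96.9° directly.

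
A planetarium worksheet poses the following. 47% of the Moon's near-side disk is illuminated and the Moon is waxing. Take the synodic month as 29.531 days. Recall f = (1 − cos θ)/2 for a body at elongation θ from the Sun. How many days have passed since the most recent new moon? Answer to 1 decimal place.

7.1 days

Invert f = (1 − cos θ)/2 to get cos θ = 1 − 2(0.47) = 0.060, hence θ₀ = arccos 0.060 = 86.6°.
Waxing ⇒ before full, so θ = 86.6°.
At 360°/29.531 d per day, 86.6° corresponds to 7.10 days.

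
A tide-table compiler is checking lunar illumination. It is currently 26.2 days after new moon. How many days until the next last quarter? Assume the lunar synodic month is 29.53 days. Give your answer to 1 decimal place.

Last quarter is 0.75 of the way through the cycle: age 0.75 × 29.53 = 22.148 d.
Already past this cycle's last quarter; the next is at 22.148 + 29.53 = 51.678 d, so 51.678 − 26.2 = 25.478 days.

25.5 days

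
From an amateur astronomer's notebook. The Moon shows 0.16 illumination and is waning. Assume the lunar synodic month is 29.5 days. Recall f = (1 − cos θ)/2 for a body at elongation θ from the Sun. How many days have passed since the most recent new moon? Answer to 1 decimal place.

25.6 days

cos θ = 1 − 2f = 0.680, giving a principal value of 47.2°.
A waning Moon lies in 180°–360°, so θ = 360° − 47.2° = 312.8°.
Age = 29.5 × 312.8°/360° ≈ 25.64 days.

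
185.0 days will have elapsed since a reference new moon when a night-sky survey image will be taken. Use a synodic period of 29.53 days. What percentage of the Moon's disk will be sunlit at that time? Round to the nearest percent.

55%

Reduce mod P: 185.0 − 6×29.53 = 7.82 d into the current lunation.
Elongation θ = 360° × 7.82/29.53 ≈ 95.3°.
cos 95.3° = (-0.093), so f = (1 − (-0.093))/2 = 0.546, so 55%.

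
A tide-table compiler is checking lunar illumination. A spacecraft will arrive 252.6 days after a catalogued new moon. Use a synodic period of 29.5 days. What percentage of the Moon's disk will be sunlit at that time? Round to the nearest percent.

96%

252.6 d spans 8 complete synodic months (8 × 29.5 = 236.00 d) plus 16.60 d.
The Moon has covered 16.60/29.5 of its cycle, so θ ≈ 360° × 16.60/29.5 = 202.6°.
cos 202.6° = (-0.923), so f = (1 − (-0.923))/2 = 0.962, so 96%.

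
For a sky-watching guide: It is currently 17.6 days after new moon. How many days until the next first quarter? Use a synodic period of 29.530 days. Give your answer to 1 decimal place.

19.3 days

First quarter occurs at elongation 90°, i.e. at age 29.530 × 90/360 = 7.383 d.
Already past this cycle's first quarter; the next is at 7.383 + 29.530 = 36.913 d, so 36.913 − 17.6 = 19.312 days.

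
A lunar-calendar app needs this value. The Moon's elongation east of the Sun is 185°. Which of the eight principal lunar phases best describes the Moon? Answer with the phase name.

full moon

The full moon sector spans roughly 158°–202°; 185° falls inside it.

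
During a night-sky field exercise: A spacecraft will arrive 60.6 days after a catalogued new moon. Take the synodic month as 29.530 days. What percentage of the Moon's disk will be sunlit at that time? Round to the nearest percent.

3%

60.6/29.530 = 2.052 lunations, so 2 complete cycles and 1.54 d into the next.
Elongation θ = 360° × 1.54/29.530 ≈ 18.8°.
With cos θ = 0.947, the lit fraction is (1 − 0.947)/2 ≈ 0.027, so 3%.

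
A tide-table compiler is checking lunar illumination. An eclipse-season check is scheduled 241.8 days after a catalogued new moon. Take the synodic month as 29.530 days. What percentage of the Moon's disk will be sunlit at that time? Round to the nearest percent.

31%

241.8 d spans 8 complete synodic months (8 × 29.530 = 236.24 d) plus 5.56 d.
Elongation θ = 360° × 5.56/29.530 ≈ 67.8°.
Illuminated fraction = (1 − cos 67.8°)/2 = (1 − 0.378)/2 ≈ 0.311, so 31%.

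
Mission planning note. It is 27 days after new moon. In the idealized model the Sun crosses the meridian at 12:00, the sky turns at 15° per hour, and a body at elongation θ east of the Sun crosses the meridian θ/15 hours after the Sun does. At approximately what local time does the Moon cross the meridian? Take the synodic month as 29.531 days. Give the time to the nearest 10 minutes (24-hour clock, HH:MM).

10:00

The Moon has covered 27/29.531 of its cycle, so θ ≈ 360° × 27/29.531 = 329.1°.
The Moon trails the Sun by θ/15 = 329.1/15 ≈ 21.94 hours.
12:00 + 21.943 h ≈ 09:57 → 10:00 to the nearest ten minutes.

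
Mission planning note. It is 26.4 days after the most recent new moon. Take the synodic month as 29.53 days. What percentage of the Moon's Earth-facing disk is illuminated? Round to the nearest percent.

11%

Elongation θ = 360° × 26.4/29.53 ≈ 321.8°.
Illuminated fraction = (1 − cos 321.8°)/2 = (1 − 0.786)/2 ≈ 0.107, so 11%.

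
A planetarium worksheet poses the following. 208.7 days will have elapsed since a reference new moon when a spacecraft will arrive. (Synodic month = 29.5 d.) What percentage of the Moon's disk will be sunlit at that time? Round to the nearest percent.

5%

208.7 d spans 7 complete synodic months (7 × 29.5 = 206.50 d) plus 2.20 d.
Phase angle: θ = 360°·(2.20 d)/(29.5 d) = 26.8°.
Illuminated fraction = (1 − cos 26.8°)/2 = (1 − 0.892)/2 ≈ 0.054, so 5%.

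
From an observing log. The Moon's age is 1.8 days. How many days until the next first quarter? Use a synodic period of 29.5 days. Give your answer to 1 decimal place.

First quarter is 0.25 of the way through the cycle: age 0.25 × 29.5 = 7.375 d.
That is 7.375 − 1.8 = 5.575 days ahead.

5.6 days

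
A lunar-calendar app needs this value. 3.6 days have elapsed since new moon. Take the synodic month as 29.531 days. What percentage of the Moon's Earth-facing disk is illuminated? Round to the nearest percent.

Elongation θ = 360° × 3.6/29.531 ≈ 43.9°.
cos 43.9° = 0.721, so f = (1 − 0.721)/2 = 0.140, so 14%.

14%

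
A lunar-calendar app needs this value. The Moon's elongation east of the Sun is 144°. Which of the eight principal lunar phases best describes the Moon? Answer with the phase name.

waxing gibbous

The waxing gibbous sector spans roughly 112°–158°; 144° falls inside it.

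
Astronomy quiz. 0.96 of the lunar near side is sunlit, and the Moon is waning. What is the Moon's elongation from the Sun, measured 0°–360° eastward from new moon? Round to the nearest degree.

203°

Invert f = (1 − cos θ)/2 to get cos θ = 1 − 2(0.96) = -0.920, hence θ₀ = arccos -0.920 = 156.9°.
Waning ⇒ past full, so θ = 360° − 156.9° = 203.1°.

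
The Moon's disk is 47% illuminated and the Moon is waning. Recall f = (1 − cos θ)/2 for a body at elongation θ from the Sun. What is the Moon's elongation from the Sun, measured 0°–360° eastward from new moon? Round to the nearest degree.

From f = (1 − cos θ)/2: cos θ = 1 − 2×0.47 = 0.060; arccos → 86.6°.
A waning Moon lies in 180°–360°, so θ = 360° − 86.6° = 273.4°.

273°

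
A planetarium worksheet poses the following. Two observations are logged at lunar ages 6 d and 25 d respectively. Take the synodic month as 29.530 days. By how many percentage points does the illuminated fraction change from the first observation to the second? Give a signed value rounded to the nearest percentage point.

-14 pp

θ₁ = 360° × 6/29.530 = 73.1°, f₁ = (1 − cos θ₁)/2 = 0.355.
θ₂ = 360° × 25/29.530 = 304.8°, f₂ = (1 − cos θ₂)/2 = 0.215.
Change = f₂ − f₁ = -0.140 → -14 percentage points.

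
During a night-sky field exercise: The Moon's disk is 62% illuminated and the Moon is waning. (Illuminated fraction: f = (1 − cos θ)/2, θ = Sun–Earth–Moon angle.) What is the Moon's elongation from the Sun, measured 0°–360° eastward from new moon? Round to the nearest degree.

256°

Invert f = (1 − cos θ)/2 to get cos θ = 1 − 2(0.62) = -0.240, hence θ₀ = arccos -0.240 = 103.9°.
A waning Moon lies in 180°–360°, so θ = 360° − 103.9° = 256.1°.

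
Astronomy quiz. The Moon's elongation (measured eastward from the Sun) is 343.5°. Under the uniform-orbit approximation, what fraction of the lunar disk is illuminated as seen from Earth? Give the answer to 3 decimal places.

Half-versine of 343.5°: (1 − 0.959)/2 = 0.021.

0.021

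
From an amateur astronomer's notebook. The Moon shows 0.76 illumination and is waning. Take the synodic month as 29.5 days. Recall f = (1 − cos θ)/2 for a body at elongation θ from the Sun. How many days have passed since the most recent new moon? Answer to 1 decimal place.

cos θ = 1 − 2f = -0.520, giving a principal value of 121.3°.
Waning ⇒ past full, so θ = 360° − 121.3° = 238.7°.
At 360°/29.5 d per day, 238.7° corresponds to 19.56 days.

19.6 days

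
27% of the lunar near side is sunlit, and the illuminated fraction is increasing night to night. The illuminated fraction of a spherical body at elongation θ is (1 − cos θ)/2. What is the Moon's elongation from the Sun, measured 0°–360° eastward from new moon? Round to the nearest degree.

63°

Invert f = (1 − cos θ)/2 to get cos θ = 1 − 2(0.27) = 0.460, hence θ₀ = arccos 0.460 = 62.6°.
Waxing ⇒ before full, so θ = 62.6°.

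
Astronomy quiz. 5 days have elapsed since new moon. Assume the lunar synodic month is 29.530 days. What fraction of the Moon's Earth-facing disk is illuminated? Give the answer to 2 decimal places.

0.26

Elongation θ = 360° × 5/29.530 ≈ 61.0°.
cos 61.0° = 0.485, so f = (1 − 0.485)/2 = 0.257.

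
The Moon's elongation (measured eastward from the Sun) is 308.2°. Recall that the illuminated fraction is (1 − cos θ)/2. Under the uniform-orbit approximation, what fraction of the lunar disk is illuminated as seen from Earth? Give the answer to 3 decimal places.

0.191

Half-versine of 308.2°: (1 − 0.618)/2 = 0.191.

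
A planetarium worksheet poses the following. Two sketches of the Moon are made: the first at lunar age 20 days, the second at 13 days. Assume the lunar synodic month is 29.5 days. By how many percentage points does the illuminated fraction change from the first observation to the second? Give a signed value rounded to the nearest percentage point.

+25 percentage points

θ₁ = 360° × 20/29.5 = 244.1°, f₁ = (1 − cos θ₁)/2 = 0.719.
θ₂ = 360° × 13/29.5 = 158.6°, f₂ = (1 − cos θ₂)/2 = 0.966.
Change = f₂ − f₁ = +0.247 → +25 percentage points.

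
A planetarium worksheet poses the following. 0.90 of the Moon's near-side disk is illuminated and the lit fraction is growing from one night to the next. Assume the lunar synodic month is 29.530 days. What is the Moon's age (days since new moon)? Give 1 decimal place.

Invert f = (1 − cos θ)/2 to get cos θ = 1 − 2(0.90) = -0.800, hence θ₀ = arccos -0.800 = 143.1°.
Before full moon the principal value applies: θ = 143.1°.
At 360°/29.530 d per day, 143.1° corresponds to 11.74 days.

11.7 days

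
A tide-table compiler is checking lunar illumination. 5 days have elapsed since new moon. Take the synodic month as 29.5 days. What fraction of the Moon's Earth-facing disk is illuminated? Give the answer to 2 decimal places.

Elongation θ = 360° × 5/29.5 ≈ 61.0°.
With cos θ = 0.485, the lit fraction is (1 − 0.485)/2 ≈ 0.258.

0.26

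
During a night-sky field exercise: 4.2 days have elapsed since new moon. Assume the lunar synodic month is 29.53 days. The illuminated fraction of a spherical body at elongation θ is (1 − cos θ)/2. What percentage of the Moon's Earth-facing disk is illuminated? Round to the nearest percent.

Phase angle: θ = 360°·(4.2 d)/(29.53 d) = 51.2°.
cos 51.2° = 0.627, so f = (1 − 0.627)/2 = 0.187, so 19%.

19%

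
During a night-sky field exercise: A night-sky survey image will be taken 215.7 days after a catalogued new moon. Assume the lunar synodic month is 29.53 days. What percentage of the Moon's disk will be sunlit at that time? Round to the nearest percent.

67%

Reduce mod P: 215.7 − 7×29.53 = 8.99 d into the current lunation.
Phase angle: θ = 360°·(8.99 d)/(29.53 d) = 109.6°.
Illuminated fraction = (1 − cos 109.6°)/2 = (1 − (-0.335))/2 ≈ 0.668, so 67%.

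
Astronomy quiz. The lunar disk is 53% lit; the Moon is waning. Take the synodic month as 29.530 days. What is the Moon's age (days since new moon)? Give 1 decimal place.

Invert f = (1 − cos θ)/2 to get cos θ = 1 − 2(0.53) = -0.060, hence θ₀ = arccos -0.060 = 93.4°.
Waning ⇒ past full, so θ = 360° − 93.4° = 266.6°.
Age = 29.530 × 266.6°/360° ≈ 21.87 days.

21.9 days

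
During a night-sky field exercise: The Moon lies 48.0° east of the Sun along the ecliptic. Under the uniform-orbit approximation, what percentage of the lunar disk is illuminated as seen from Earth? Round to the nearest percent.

cos 48.0° = 0.669, so f = (1 − 0.669)/2 = 0.165, i.e. 17%.

17%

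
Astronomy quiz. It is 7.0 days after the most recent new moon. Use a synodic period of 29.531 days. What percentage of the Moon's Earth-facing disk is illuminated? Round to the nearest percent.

46%

Phase angle: θ = 360°·(7.0 d)/(29.531 d) = 85.3°.
With cos θ = 0.081, the lit fraction is (1 − 0.081)/2 ≈ 0.459, so 46%.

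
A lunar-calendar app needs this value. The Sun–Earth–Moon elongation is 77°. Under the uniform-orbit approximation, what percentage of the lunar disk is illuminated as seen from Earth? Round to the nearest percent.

cos 77° = 0.225, so f = (1 − 0.225)/2 = 0.388, i.e. 39%.

39%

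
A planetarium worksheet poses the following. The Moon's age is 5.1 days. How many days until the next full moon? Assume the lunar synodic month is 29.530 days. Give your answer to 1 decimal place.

9.7 days

Full moon occurs at elongation 180°, i.e. at age 29.530 × 180/360 = 14.765 d.
That is 14.765 − 5.1 = 9.665 days ahead.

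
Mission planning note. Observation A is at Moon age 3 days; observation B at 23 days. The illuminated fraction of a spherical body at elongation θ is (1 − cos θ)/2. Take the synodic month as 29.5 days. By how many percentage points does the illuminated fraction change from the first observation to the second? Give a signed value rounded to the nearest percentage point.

θ₁ = 360° × 3/29.5 = 36.6°, f₁ = (1 − cos θ₁)/2 = 0.099.
θ₂ = 360° × 23/29.5 = 280.7°, f₂ = (1 − cos θ₂)/2 = 0.407.
Change = f₂ − f₁ = +0.309 → +31 percentage points.

+31 pp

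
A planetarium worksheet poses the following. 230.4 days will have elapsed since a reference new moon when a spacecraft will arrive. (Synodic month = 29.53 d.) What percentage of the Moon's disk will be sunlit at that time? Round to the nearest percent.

34%

230.4/29.53 = 7.802 lunations, so 7 complete cycles and 23.69 d into the next.
The Moon has covered 23.69/29.53 of its cycle, so θ ≈ 360° × 23.69/29.53 = 288.8°.
cos 288.8° = 0.322, so f = (1 − 0.322)/2 = 0.339, so 34%.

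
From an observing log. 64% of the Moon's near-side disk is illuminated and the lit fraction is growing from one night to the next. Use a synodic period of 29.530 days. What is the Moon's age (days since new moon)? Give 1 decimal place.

8.7 days

From f = (1 − cos θ)/2: cos θ = 1 − 2×0.64 = -0.280; arccos → 106.3°.
Before full moon the principal value applies: θ = 106.3°.
That fraction of the synodic month is 106.3/360 × 29.530 d ≈ 8.72 d.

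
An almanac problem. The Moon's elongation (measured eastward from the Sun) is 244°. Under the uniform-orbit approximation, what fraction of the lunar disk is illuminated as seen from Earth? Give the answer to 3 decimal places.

Half-versine of 244°: (1 − (-0.438))/2 = 0.719.

0.719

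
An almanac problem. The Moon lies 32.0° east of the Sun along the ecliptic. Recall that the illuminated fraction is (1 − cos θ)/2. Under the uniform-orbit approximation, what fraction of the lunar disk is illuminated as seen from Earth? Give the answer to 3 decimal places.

0.076

Half-versine of 32.0°: (1 − 0.848)/2 = 0.076.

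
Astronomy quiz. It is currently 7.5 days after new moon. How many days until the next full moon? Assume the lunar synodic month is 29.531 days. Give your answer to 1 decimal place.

Full moon is 0.5 of the way through the cycle: age 0.5 × 29.531 = 14.765 d.
That is 14.765 − 7.5 = 7.265 days ahead.

7.3 days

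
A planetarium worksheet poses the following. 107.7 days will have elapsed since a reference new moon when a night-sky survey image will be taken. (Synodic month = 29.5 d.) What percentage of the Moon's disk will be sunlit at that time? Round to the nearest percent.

107.7/29.5 = 3.651 lunations, so 3 complete cycles and 19.20 d into the next.
Elongation θ = 360° × 19.20/29.5 ≈ 234.3°.
With cos θ = (-0.583), the lit fraction is (1 − (-0.583))/2 ≈ 0.792, so 79%.

79%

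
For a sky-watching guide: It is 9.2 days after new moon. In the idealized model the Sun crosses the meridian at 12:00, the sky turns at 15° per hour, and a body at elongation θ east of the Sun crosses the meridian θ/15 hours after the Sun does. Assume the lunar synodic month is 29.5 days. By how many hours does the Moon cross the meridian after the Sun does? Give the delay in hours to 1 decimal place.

Phase angle: θ = 360°·(9.2 d)/(29.5 d) = 112.3°.
At 15° of sky rotation per hour, 112.3° corresponds to a 7.48 h lag.
So the Moon crosses the meridian 7.48 h after the Sun.

7.5 h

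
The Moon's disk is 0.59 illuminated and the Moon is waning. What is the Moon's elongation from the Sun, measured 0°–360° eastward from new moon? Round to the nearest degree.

260°

cos θ = 1 − 2f = -0.180, giving a principal value of 100.4°.
Since the Moon is past full (waning), take the reflex angle: θ = 360° − 100.4° = 259.6°.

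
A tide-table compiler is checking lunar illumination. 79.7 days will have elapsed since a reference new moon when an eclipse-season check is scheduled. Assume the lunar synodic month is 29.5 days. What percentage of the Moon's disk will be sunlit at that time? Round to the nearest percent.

65%

79.7/29.5 = 2.702 lunations, so 2 complete cycles and 20.70 d into the next.
Elongation θ = 360° × 20.70/29.5 ≈ 252.6°.
Illuminated fraction = (1 − cos 252.6°)/2 = (1 − (-0.299))/2 ≈ 0.649, so 65%.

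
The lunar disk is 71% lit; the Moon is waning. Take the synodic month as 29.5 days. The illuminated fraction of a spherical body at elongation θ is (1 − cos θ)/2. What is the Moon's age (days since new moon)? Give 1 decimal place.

20.1 days

cos θ = 1 − 2f = -0.420, giving a principal value of 114.8°.
Since the Moon is past full (waning), take the reflex angle: θ = 360° − 114.8° = 245.2°.
Age = 29.5 × 245.2°/360° ≈ 20.09 days.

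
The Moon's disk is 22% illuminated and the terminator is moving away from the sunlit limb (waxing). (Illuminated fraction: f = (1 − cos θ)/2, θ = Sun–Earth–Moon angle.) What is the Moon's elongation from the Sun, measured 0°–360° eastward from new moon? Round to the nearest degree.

Invert f = (1 − cos θ)/2 to get cos θ = 1 − 2(0.22) = 0.560, hence θ₀ = arccos 0.560 = 55.9°.
Waxing ⇒ before full, so θ = 55.9°.

56°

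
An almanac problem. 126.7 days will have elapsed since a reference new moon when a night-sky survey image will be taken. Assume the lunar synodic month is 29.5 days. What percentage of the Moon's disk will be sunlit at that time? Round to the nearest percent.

64%

Reduce mod P: 126.7 − 4×29.5 = 8.70 d into the current lunation.
Elongation θ = 360° × 8.70/29.5 ≈ 106.2°.
With cos θ = (-0.278), the lit fraction is (1 − (-0.278))/2 ≈ 0.639, so 64%.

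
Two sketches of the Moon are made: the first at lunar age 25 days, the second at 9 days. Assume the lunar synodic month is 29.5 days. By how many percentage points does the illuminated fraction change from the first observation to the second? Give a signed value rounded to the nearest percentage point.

θ₁ = 360° × 25/29.5 = 305.1°, f₁ = (1 − cos θ₁)/2 = 0.213.
θ₂ = 360° × 9/29.5 = 109.8°, f₂ = (1 − cos θ₂)/2 = 0.670.
Change = f₂ − f₁ = +0.457 → +46 percentage points.

+46 pp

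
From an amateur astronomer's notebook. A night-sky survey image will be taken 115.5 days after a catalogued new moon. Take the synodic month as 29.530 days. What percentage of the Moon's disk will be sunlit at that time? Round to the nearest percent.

Reduce mod P: 115.5 − 3×29.530 = 26.91 d into the current lunation.
Phase angle: θ = 360°·(26.91 d)/(29.530 d) = 328.1°.
cos 328.1° = 0.849, so f = (1 − 0.849)/2 = 0.076, so 8%.

8%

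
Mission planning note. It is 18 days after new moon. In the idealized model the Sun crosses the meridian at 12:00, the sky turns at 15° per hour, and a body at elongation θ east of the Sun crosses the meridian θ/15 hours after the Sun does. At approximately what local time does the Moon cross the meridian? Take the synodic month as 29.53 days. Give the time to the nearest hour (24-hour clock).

Phase angle: θ = 360°·(18 d)/(29.53 d) = 219.4°.
Delay after the Sun = 219.4° / (15°/h) ≈ 14.63 h.
12:00 + 14.63 h ≈ 02:38 → 03:00 to the nearest hour.

03:00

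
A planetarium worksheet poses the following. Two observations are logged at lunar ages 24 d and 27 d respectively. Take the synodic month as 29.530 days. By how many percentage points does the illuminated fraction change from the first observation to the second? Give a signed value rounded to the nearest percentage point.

-24 pp

First observation: θ = 360°·24/29.530 = 292.6°, so f = 0.308.
Second observation: θ = 329.2°, f = 0.071.
Δf = 0.071 − 0.308 = -0.237, i.e. -24 pp.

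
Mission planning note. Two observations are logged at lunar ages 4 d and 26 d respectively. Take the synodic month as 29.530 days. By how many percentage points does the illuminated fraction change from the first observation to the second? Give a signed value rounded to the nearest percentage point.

-4 pp

θ₁ = 360° × 4/29.530 = 48.8°, f₁ = (1 − cos θ₁)/2 = 0.170.
θ₂ = 360° × 26/29.530 = 317.0°, f₂ = (1 − cos θ₂)/2 = 0.135.
Change = f₂ − f₁ = -0.036 → -4 percentage points.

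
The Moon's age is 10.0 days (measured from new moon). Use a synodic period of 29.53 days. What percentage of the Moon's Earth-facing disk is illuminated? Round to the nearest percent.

Phase angle: θ = 360°·(10.0 d)/(29.53 d) = 121.9°.
Illuminated fraction = (1 − cos 121.9°)/2 = (1 − (-0.529))/2 ≈ 0.764, so 76%.

76%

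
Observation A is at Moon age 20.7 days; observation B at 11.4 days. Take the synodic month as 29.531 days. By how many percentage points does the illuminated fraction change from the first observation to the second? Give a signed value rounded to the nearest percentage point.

+23 percentage points

θ₁ = 360° × 20.7/29.531 = 252.3°, f₁ = (1 − cos θ₁)/2 = 0.652.
θ₂ = 360° × 11.4/29.531 = 139.0°, f₂ = (1 − cos θ₂)/2 = 0.877.
Change = f₂ − f₁ = +0.226 → +23 percentage points.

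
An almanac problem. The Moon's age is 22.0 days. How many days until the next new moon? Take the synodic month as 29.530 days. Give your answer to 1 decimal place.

7.5 days

One full lunation from the last new moon is 29.530 d; remaining = 29.530 − 22.0 = 7.530 d.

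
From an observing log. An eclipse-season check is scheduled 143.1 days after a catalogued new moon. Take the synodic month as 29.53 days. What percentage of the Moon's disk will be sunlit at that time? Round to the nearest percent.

143.1/29.53 = 4.846 lunations, so 4 complete cycles and 24.98 d into the next.
The Moon has covered 24.98/29.53 of its cycle, so θ ≈ 360° × 24.98/29.53 = 304.5°.
Illuminated fraction = (1 − cos 304.5°)/2 = (1 − 0.567)/2 ≈ 0.217, so 22%.

22%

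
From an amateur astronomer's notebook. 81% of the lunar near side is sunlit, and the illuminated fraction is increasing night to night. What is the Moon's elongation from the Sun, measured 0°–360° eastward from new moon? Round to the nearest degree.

128°

cos θ = 1 − 2f = -0.620, giving a principal value of 128.3°.
The Moon is waxing (0°–180°), so θ = 128.3° directly.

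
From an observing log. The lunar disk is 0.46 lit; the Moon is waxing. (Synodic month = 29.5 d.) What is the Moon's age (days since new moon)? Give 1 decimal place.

Invert f = (1 − cos θ)/2 to get cos θ = 1 − 2(0.46) = 0.080, hence θ₀ = arccos 0.080 = 85.4°.
Waxing ⇒ before full, so θ = 85.4°.
At 360°/29.5 d per day, 85.4° corresponds to 7.00 days.

7.0 days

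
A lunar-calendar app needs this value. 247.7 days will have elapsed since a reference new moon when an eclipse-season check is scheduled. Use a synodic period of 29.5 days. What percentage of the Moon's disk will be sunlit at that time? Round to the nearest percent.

90%

247.7 d spans 8 complete synodic months (8 × 29.5 = 236.00 d) plus 11.70 d.
Phase angle: θ = 360°·(11.70 d)/(29.5 d) = 142.8°.
Illuminated fraction = (1 − cos 142.8°)/2 = (1 − (-0.796))/2 ≈ 0.898, so 90%.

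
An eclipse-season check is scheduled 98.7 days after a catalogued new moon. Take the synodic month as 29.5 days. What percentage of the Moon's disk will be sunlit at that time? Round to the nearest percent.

Reduce mod P: 98.7 − 3×29.5 = 10.20 d into the current lunation.
Elongation θ = 360° × 10.20/29.5 ≈ 124.5°.
cos 124.5° = (-0.566), so f = (1 − (-0.566))/2 = 0.783, so 78%.

78%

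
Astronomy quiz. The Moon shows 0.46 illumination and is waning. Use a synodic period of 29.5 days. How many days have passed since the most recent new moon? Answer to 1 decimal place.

22.5 days

cos θ = 1 − 2f = 0.080, giving a principal value of 85.4°.
Since the Moon is past full (waning), take the reflex angle: θ = 360° − 85.4° = 274.6°.
At 360°/29.5 d per day, 274.6° corresponds to 22.50 days.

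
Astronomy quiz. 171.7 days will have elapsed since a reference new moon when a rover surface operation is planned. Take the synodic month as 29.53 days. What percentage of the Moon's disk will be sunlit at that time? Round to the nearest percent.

171.7/29.53 = 5.814 lunations, so 5 complete cycles and 24.05 d into the next.
The Moon has covered 24.05/29.53 of its cycle, so θ ≈ 360° × 24.05/29.53 = 293.2°.
cos 293.2° = 0.394, so f = (1 − 0.394)/2 = 0.303, so 30%.

30%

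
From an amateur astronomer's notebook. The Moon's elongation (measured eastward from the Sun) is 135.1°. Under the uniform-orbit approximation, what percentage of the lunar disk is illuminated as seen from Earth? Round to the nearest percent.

85%

f = (1 − cos 135.1°)/2 = (1 − (-0.708))/2 ≈ 0.854, i.e. 85%.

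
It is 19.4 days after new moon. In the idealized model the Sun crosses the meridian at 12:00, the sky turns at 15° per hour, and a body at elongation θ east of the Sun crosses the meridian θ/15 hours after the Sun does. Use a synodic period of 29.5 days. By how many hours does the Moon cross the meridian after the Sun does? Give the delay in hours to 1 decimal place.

15.8 h

Elongation θ = 360° × 19.4/29.5 ≈ 236.7°.
At 15° of sky rotation per hour, 236.7° corresponds to a 15.78 h lag.
So the Moon crosses the meridian 15.78 h after the Sun.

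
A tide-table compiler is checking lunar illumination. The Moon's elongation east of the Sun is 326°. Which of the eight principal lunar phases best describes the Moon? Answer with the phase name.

waning crescent

326° lies in the waning crescent sector of the 8-phase cycle.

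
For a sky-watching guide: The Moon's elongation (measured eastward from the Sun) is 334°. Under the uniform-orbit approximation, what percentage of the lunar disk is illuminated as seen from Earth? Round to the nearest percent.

Half-versine of 334°: (1 − 0.899)/2 = 0.051, i.e. 5%.

5%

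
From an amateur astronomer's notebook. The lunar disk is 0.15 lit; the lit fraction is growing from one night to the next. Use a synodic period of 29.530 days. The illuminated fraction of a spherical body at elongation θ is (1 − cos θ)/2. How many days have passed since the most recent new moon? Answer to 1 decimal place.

Invert f = (1 − cos θ)/2 to get cos θ = 1 − 2(0.15) = 0.700, hence θ₀ = arccos 0.700 = 45.6°.
Before full moon the principal value applies: θ = 45.6°.
At 360°/29.530 d per day, 45.6° corresponds to 3.74 days.

3.7 days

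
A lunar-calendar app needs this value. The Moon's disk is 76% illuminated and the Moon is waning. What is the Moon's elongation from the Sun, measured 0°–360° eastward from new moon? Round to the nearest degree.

Invert f = (1 − cos θ)/2 to get cos θ = 1 − 2(0.76) = -0.520, hence θ₀ = arccos -0.520 = 121.3°.
A waning Moon lies in 180°–360°, so θ = 360° − 121.3° = 238.7°.

239°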